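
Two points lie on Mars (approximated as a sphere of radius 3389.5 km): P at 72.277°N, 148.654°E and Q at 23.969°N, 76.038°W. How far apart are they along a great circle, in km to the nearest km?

In radians: φ₁ = 1.2615, φ₂ = 0.4183, Δλ = 135.308° = 2.3616 rad.
cos c = sin φ₁ sin φ₂ + cos φ₁ cos φ₂ cos Δλ = (0.9525)(0.4062) + (0.3044)(0.9138)(-0.7109) = 0.18922,
so c = arccos(0.18922) = 1.38043 rad.
Distance = R·c = 3389.5 × 1.3804 ≈ 4679 km.

4679 km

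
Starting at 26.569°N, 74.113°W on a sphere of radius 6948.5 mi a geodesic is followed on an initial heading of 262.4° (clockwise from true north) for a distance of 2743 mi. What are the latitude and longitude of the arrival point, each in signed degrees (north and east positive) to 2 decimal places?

Angular distance δ = d/R = 2743/6948.5 = 0.39476 rad; initial bearing θ = 4.5797 rad.
sin φ₂ = sin φ₁ cos δ + cos φ₁ sin δ cos θ = (0.4473)(0.9231) + (0.8944)(0.3846)(-0.1323) = 0.3674, so φ₂ = 21.55°.
Δλ = atan2(sin θ sin δ cos φ₁, cos δ − sin φ₁ sin φ₂) = atan2(-0.3410, 0.7588) = -24.197°.
λ₂ = -74.113° − 24.197° = -98.31°.

21.55°, -98.31°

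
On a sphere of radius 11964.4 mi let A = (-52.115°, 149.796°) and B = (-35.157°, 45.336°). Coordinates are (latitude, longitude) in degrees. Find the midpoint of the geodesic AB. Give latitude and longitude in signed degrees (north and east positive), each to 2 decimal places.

The central angle between A and B is δ = 1.2354 rad.
With f = 0.5, the slerp weights are sin((1−f)δ)/sin δ = 0.6133 and sin(fδ)/sin δ = 0.6133.
Weighted sum of the unit vectors: (0.6133)·(-0.5307,0.3089,-0.7892) + (0.6133)·(0.5747,0.5815,-0.5758) = (0.0270, 0.5461, -0.8373).
Converting back: φ = atan2(z, √(x²+y²)) = -56.85°, λ = atan2(y, x) = 87.17°.

-56.85°, 87.17°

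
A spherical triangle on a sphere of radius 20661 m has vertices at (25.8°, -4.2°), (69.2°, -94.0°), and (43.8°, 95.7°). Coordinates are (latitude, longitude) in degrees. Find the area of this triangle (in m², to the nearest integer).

Side lengths (central angles): a = 1.1654, b = 1.3801, c = 1.1506 rad; semiperimeter s = 1.8480.
By l'Huilier's theorem, tan(E/4) = √[tan(s/2) tan((s−a)/2) tan((s−b)/2) tan((s−c)/2)], giving spherical excess E = 0.7969 rad.
Area = E·R² = 0.7969 × (20661)² ≈ 340168207 m².

340168207 m²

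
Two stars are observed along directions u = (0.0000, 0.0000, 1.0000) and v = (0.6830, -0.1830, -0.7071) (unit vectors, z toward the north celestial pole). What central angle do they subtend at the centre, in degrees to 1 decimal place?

u·v = -0.7071; |u| = 1.0000, |v| = 1.0000.
cos θ = (u·v)/(|u||v|) = -0.7071, so θ = 135.0°.

135.0°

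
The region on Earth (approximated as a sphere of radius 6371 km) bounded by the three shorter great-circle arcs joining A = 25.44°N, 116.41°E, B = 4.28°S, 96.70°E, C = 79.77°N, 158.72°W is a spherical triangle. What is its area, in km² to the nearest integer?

8085593 km²

Side lengths (central angles): a = 1.6891, b = 1.1184, c = 0.6169 rad; semiperimeter s = 1.7122.
By l'Huilier's theorem, tan(E/4) = √[tan(s/2) tan((s−a)/2) tan((s−b)/2) tan((s−c)/2)], giving spherical excess E = 0.1992 rad.
Area = E·R² = 0.1992 × (6371)² ≈ 8085593 km².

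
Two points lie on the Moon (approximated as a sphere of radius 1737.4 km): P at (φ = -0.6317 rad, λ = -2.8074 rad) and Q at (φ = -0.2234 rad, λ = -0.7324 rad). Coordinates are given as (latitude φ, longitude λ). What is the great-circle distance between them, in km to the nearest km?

With latitudes φ₁ = -36.194°, φ₂ = -12.800° and longitude difference Δλ = 118.889°:
cos c = sin φ₁ sin φ₂ + cos φ₁ cos φ₂ cos Δλ = (-0.5905)(-0.2215) + (0.8070)(0.9751)(-0.4831) = -0.24937,
so c = arccos(-0.24937) = 1.82282 rad.
Distance = R·c = 1737.4 × 1.8228 ≈ 3167 km.

3167 km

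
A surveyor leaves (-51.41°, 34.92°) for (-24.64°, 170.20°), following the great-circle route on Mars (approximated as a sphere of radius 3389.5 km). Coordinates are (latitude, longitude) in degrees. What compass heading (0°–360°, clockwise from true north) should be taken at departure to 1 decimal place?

140.1°

With φ₁ = -0.8973, φ₂ = -0.4300, Δλ = 2.3611 rad, the forward-azimuth formula gives
θ = atan2( sin Δλ cos φ₂ , cos φ₁ sin φ₂ − sin φ₁ cos φ₂ cos Δλ ) = atan2(0.6396, -0.7649) = 140.10°.
So the initial bearing is 140.1°.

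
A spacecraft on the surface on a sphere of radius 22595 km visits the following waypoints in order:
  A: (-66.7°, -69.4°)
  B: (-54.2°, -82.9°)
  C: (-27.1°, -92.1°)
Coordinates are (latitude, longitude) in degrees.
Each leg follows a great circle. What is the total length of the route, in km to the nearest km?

16572 km

Leg A→B: central angle 0.2460 rad, distance 5557.6 km.
Leg B→C: central angle 0.4875 rad, distance 11014.7 km.
Total: 5557.6 + 11014.7 ≈ 16572 km.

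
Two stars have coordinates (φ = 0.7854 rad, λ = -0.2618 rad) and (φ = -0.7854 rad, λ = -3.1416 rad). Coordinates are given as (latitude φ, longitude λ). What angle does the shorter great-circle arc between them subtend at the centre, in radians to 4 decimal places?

2.9567 rad

Let φ₁ = 0.7854 rad, φ₂ = -0.7854 rad, and Δλ = -2.8798 rad.
cos c = sin φ₁ sin φ₂ + cos φ₁ cos φ₂ cos Δλ = (0.7071)(-0.7071) + (0.7071)(0.7071)(-0.9659) = -0.98296,
so c = arccos(-0.98296) = 2.95674 rad.
So the angular separation is 2.9567 rad.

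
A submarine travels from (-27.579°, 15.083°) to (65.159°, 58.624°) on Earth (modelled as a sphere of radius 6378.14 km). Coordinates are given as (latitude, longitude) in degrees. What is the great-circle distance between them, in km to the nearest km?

10980 km

Let φ₁ = -0.4813 rad, φ₂ = 1.1372 rad, and Δλ = 0.7599 rad.
cos c = sin φ₁ sin φ₂ + cos φ₁ cos φ₂ cos Δλ = (-0.4630)(0.9075) + (0.8864)(0.4201)(0.7249) = -0.15021,
so c = arccos(-0.15021) = 1.72158 rad.
Distance = R·c = 6378.14 × 1.7216 ≈ 10980 km.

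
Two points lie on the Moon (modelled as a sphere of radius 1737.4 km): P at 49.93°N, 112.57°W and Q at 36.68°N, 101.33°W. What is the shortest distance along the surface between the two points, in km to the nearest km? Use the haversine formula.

Let φ₁ = 0.8714 rad, φ₂ = 0.6402 rad, and Δλ = 0.1962 rad.
Haversine: a = sin²(Δφ/2) + cos φ₁ cos φ₂ sin²(Δλ/2) = 0.0133 + (0.6437)(0.8020)(0.0096) = 0.01826.
Central angle c = 2·arcsin(√a) = 0.27110 rad.
Distance = R·c = 1737.4 × 0.2711 ≈ 471 km.

471 km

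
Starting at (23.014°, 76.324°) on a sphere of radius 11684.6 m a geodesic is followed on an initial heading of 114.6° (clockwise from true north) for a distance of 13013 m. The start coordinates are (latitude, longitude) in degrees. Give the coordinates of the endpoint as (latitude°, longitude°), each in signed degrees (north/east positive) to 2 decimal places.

-9.86°, 132.23°

Angular distance δ = d/R = 13013/11684.6 = 1.11369 rad; initial bearing θ = 2.0001 rad.
sin φ₂ = sin φ₁ cos δ + cos φ₁ sin δ cos θ = (0.3910)(0.4414) + (0.9204)(0.8973)(-0.4163) = -0.1713, so φ₂ = -9.86°.
Δλ = atan2(sin θ sin δ cos φ₁, cos δ − sin φ₁ sin φ₂) = atan2(0.7510, 0.5083) = 55.906°.
λ₂ = 76.324° + 55.906° = 132.23°.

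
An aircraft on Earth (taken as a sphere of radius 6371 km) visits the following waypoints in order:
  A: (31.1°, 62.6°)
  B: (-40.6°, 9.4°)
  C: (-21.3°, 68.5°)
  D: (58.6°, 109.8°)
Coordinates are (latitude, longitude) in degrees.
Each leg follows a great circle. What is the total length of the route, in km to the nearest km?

Leg A→B: central angle 1.5175 rad, distance 9667.8 km.
Leg B→C: central angle 0.9277 rad, distance 5910.4 km.
Leg C→D: central angle 1.5161 rad, distance 9659.4 km.
Total: 9667.8 + 5910.4 + 9659.4 ≈ 25238 km.

25238 km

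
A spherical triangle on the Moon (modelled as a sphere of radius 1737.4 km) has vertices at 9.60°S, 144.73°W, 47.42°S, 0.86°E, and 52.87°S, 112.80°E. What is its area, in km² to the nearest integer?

Side lengths (central angles): a = 1.1214, b = 1.5664, c = 2.0126 rad; semiperimeter s = 2.3502.
By l'Huilier's theorem, tan(E/4) = √[tan(s/2) tan((s−a)/2) tan((s−b)/2) tan((s−c)/2)], giving spherical excess E = 1.3284 rad.
Area = E·R² = 1.3284 × (1737.4)² ≈ 4009734 km².

4009734 km²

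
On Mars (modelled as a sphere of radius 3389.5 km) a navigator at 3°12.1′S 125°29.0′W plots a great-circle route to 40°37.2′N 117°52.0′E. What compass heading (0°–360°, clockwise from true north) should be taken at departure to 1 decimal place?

With φ₁ = -0.0559, φ₂ = 0.7090, Δλ = -2.0359 rad, the forward-azimuth formula gives
θ = atan2( sin Δλ cos φ₂ , cos φ₁ sin φ₂ − sin φ₁ cos φ₂ cos Δλ ) = atan2(-0.6784, 0.6310) = -47.07°.
Adding 360° brings this into [0°, 360°): 312.9°.

312.9°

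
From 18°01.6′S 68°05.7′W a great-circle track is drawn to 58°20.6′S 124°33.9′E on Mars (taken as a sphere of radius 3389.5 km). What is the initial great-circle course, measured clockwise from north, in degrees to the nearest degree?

187°

With φ₁ = -0.3146, φ₂ = -1.0183, Δλ = -2.9206 rad, the forward-azimuth formula gives
θ = atan2( sin Δλ cos φ₂ , cos φ₁ sin φ₂ − sin φ₁ cos φ₂ cos Δλ ) = atan2(-0.1150, -0.9679) = -173.22°.
Adding 360° brings this into [0°, 360°): 187°.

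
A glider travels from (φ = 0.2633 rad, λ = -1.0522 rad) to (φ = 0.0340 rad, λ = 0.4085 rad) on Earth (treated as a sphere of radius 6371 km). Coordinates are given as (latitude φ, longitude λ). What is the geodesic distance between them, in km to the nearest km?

Let φ₁ = 0.2633 rad, φ₂ = 0.0340 rad, and Δλ = 1.4607 rad.
cos c = sin φ₁ sin φ₂ + cos φ₁ cos φ₂ cos Δλ = (0.2603)(0.0340) + (0.9655)(0.9994)(0.1099) = 0.11487,
so c = arccos(0.11487) = 1.45567 rad.
Distance = R·c = 6371 × 1.4557 ≈ 9274 km.

9274 km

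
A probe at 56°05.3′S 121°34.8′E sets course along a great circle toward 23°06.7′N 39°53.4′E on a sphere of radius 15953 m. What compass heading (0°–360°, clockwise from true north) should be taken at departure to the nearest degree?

With φ₁ = -0.9789, φ₂ = 0.4034, Δλ = -1.4258 rad, the forward-azimuth formula gives
θ = atan2( sin Δλ cos φ₂ , cos φ₁ sin φ₂ − sin φ₁ cos φ₂ cos Δλ ) = atan2(-0.9101, 0.3293) = -70.11°.
Adding 360° brings this into [0°, 360°): 290°.

290°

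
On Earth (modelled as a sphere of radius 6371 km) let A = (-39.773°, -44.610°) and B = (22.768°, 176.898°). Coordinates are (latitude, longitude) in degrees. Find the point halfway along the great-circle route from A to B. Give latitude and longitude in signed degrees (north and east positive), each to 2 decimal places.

-22.31°, -127.33°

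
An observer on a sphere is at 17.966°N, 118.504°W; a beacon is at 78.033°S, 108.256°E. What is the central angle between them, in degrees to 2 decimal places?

115.90°

With latitudes φ₁ = 17.966°, φ₂ = -78.033° and longitude difference Δλ = -133.240°:
Haversine: a = sin²(Δφ/2) + cos φ₁ cos φ₂ sin²(Δλ/2) = 0.5523 + (0.9512)(0.2073)(0.8425) = 0.71843.
Central angle c = 2·arcsin(√a) = 2.02291 rad.
So the angular separation is 115.90°.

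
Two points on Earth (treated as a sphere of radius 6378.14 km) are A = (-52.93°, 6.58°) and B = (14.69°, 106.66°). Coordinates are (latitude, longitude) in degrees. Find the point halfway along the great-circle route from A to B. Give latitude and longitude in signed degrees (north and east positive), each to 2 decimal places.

The central angle between A and B is δ = 1.8801 rad.
With f = 0.5, the slerp weights are sin((1−f)δ)/sin δ = 0.8478 and sin(fδ)/sin δ = 0.8478.
Weighted sum of the unit vectors: (0.8478)·(0.5988,0.0691,-0.7979) + (0.8478)·(-0.2773,0.9267,0.2536) = (0.2726, 0.8442, -0.4615).
Converting back: φ = atan2(z, √(x²+y²)) = -27.48°, λ = atan2(y, x) = 72.11°.

-27.48°, 72.11°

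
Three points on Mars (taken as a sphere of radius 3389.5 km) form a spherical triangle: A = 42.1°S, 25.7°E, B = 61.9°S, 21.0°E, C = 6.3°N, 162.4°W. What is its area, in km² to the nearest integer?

2795077 km²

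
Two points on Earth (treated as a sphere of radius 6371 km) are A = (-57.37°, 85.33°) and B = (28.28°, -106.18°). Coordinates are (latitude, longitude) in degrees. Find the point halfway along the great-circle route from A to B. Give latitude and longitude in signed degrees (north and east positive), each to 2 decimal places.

Central angle δ = 2.6146 rad. Interpolating on the sphere with fraction f = 0.5:
P = [sin((1−f)δ)·A + sin(fδ)·B] / sin δ = 1.9196·A + 1.9196·B in Cartesian coordinates,
giving P = (-0.3868, -0.5919, -0.7072), i.e. latitude -45.00°, longitude -123.16°.

-45.00°, -123.16°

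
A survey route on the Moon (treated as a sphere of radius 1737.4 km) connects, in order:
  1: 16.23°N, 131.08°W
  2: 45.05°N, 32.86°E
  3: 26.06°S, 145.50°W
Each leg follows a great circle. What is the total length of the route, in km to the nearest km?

8429 km

Leg 1→2: central angle 2.0421 rad, distance 3548.0 km.
Leg 2→3: central angle 2.8094 rad, distance 4881.0 km.
Total: 3548.0 + 4881.0 ≈ 8429 km.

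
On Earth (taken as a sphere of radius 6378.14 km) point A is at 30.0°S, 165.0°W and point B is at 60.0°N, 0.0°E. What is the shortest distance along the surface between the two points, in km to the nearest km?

16514 km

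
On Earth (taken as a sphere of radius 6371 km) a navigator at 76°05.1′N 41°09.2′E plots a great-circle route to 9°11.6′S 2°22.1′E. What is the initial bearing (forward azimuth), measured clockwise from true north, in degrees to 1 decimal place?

Δλ = -38.785° = -0.6769 rad.
y = sin Δλ · cos φ₂ = (-0.6264)(0.9872) = -0.6184
x = cos φ₁ sin φ₂ − sin φ₁ cos φ₂ cos Δλ = (0.2405)(-0.1598) − (0.9707)(0.9872)(0.7795) = -0.7853
θ = atan2(y, x) = -141.78°; adding 360° gives 218.2°.

218.2°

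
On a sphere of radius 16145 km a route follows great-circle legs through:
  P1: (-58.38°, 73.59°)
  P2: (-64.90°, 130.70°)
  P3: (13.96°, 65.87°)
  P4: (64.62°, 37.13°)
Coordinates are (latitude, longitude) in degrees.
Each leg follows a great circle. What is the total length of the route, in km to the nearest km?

48955 km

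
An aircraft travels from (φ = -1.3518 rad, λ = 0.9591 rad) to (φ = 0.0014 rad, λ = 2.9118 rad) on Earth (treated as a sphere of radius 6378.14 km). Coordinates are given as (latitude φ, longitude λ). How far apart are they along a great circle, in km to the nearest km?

With latitudes φ₁ = -77.452°, φ₂ = 0.080° and longitude difference Δλ = 111.881°:
Haversine: a = sin²(Δφ/2) + cos φ₁ cos φ₂ sin²(Δλ/2) = 0.3921 + (0.2173)(1.0000)(0.6863) = 0.54117.
Central angle c = 2·arcsin(√a) = 1.65322 rad.
Distance = R·c = 6378.14 × 1.6532 ≈ 10544 km.

10544 km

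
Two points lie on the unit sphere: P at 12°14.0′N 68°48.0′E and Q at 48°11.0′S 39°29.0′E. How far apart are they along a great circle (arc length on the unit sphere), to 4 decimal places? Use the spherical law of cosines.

1.1481

Let φ₁ = 0.2135 rad, φ₂ = -0.8410 rad, and Δλ = -0.5117 rad.
cos c = sin φ₁ sin φ₂ + cos φ₁ cos φ₂ cos Δλ = (0.2119)(-0.7453) + (0.9773)(0.6667)(0.8719) = 0.41024,
so c = arccos(0.41024) = 1.14808 rad.
On the unit sphere the arc length equals the central angle: 1.1481.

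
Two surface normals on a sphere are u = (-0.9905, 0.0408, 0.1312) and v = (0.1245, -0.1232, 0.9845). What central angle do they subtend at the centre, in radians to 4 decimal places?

1.5700 rad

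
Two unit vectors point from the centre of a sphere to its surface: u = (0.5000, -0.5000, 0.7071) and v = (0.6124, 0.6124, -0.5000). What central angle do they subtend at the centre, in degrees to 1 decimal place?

110.7°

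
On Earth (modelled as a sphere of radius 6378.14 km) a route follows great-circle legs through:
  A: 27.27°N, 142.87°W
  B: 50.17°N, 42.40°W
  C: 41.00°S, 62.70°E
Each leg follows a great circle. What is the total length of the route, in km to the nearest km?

Leg A→B: central angle 1.3198 rad, distance 8417.6 km.
Leg B→C: central angle 2.2520 rad, distance 14363.7 km.
Total: 8417.6 + 14363.7 ≈ 22781 km.

22781 km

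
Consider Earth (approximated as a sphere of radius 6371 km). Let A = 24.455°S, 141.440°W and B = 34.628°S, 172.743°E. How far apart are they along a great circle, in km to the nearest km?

With latitudes φ₁ = -24.455°, φ₂ = -34.628° and longitude difference Δλ = -45.817°:
cos c = sin φ₁ sin φ₂ + cos φ₁ cos φ₂ cos Δλ = (-0.4140)(-0.5682) + (0.9103)(0.8229)(0.6970) = 0.75728,
so c = arccos(0.75728) = 0.71165 rad.
Distance = R·c = 6371 × 0.7117 ≈ 4534 km.

4534 km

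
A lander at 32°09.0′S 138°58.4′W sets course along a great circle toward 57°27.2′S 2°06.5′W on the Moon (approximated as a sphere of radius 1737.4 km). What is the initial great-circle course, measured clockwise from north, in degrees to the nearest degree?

Δλ = 136.865° = 2.3887 rad.
y = sin Δλ · cos φ₂ = (0.6837)(0.5380) = 0.3678
x = cos φ₁ sin φ₂ − sin φ₁ cos φ₂ cos Δλ = (0.8467)(-0.8430) − (-0.5321)(0.5380)(-0.7297) = -0.9226
θ = atan2(y, x) = 158.26°, so the bearing is 158°.

158°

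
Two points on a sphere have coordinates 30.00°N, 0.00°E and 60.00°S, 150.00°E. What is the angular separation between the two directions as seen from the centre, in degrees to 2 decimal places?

143.90°

Let φ₁ = 0.5236 rad, φ₂ = -1.0472 rad, and Δλ = 2.6180 rad.
cos c = sin φ₁ sin φ₂ + cos φ₁ cos φ₂ cos Δλ = (0.5000)(-0.8660) + (0.8660)(0.5000)(-0.8660) = -0.80801,
so c = arccos(-0.80801) = 2.51157 rad.
So the angular separation is 143.90°.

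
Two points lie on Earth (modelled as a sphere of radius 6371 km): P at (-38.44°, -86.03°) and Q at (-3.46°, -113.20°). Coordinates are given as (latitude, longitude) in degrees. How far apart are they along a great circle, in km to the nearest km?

4765 km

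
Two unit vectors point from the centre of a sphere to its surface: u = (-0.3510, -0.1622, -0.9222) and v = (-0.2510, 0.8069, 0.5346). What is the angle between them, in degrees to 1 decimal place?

u·v = -0.5358; |u| = 1.0000, |v| = 0.9999.
cos θ = (u·v)/(|u||v|) = -0.5358, so θ = 122.4°.

122.4°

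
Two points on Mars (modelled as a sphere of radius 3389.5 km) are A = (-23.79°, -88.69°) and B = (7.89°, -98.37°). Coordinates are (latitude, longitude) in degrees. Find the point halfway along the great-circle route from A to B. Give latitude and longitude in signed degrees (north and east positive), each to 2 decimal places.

-7.98°, -93.72°

Central angle δ = 0.5770 rad. Interpolating on the sphere with fraction f = 0.5:
P = [sin((1−f)δ)·A + sin(fδ)·B] / sin δ = 0.5216·A + 0.5216·B in Cartesian coordinates,
giving P = (-0.0643, -0.9882, -0.1388), i.e. latitude -7.98°, longitude -93.72°.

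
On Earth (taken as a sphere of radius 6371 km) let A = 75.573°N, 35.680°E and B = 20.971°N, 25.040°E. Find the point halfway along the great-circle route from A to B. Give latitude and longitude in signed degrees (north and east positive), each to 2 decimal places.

Central angle δ = 0.9579 rad. Interpolating on the sphere with fraction f = 0.5:
P = [sin((1−f)δ)·A + sin(fδ)·B] / sin δ = 0.5634·A + 0.5634·B in Cartesian coordinates,
giving P = (0.5906, 0.3045, 0.7473), i.e. latitude 48.35°, longitude 27.28°.

48.35°, 27.28°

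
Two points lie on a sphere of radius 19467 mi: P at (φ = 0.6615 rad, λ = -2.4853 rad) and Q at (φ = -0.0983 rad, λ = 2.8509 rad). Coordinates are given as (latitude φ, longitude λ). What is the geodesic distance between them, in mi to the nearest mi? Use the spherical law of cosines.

With latitudes φ₁ = 37.901°, φ₂ = -5.632° and longitude difference Δλ = -54.258°:
cos c = sin φ₁ sin φ₂ + cos φ₁ cos φ₂ cos Δλ = (0.6143)(-0.0981) + (0.7891)(0.9952)(0.5841) = 0.39841,
so c = arccos(0.39841) = 1.16101 rad.
Distance = R·c = 19467 × 1.1610 ≈ 22601 mi.

22601 mi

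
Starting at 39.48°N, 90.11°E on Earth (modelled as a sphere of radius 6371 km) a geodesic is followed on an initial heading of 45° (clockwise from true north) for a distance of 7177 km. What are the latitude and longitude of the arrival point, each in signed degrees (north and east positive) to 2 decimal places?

Angular distance δ = d/R = 7177/6371 = 1.12651 rad; initial bearing θ = 0.7854 rad.
sin φ₂ = sin φ₁ cos δ + cos φ₁ sin δ cos θ = (0.6358)(0.4298) + (0.7718)(0.9029)(0.7071) = 0.7661, so φ₂ = 50.00°.
Δλ = atan2(sin θ sin δ cos φ₁, cos δ − sin φ₁ sin φ₂) = atan2(0.4928, -0.0573) = 96.628°.
λ₂ = 90.110° + 96.628° = 186.74° → -173.26° after wrapping to (−180°, 180°].

50.00°, -173.26°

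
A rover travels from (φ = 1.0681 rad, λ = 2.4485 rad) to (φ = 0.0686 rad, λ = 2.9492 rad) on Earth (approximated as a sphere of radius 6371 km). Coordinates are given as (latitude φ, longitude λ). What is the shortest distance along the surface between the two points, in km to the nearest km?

Let φ₁ = 1.0681 rad, φ₂ = 0.0686 rad, and Δλ = 0.5007 rad.
cos c = sin φ₁ sin φ₂ + cos φ₁ cos φ₂ cos Δλ = (0.8763)(0.0685) + (0.4818)(0.9976)(0.8772) = 0.48172,
so c = arccos(0.48172) = 1.06818 rad.
Distance = R·c = 6371 × 1.0682 ≈ 6805 km.

6805 km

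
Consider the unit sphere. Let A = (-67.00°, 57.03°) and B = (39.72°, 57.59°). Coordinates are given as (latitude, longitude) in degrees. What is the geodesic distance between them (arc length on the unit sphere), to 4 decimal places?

1.8626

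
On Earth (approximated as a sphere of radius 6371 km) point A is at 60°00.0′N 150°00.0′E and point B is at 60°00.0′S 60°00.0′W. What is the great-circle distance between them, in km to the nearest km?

18362 km

In radians: φ₁ = 1.0472, φ₂ = -1.0472, Δλ = 150.000° = 2.6180 rad.
cos c = sin φ₁ sin φ₂ + cos φ₁ cos φ₂ cos Δλ = (0.8660)(-0.8660) + (0.5000)(0.5000)(-0.8660) = -0.96651,
so c = arccos(-0.96651) = 2.88205 rad.
Distance = R·c = 6371 × 2.8820 ≈ 18362 km.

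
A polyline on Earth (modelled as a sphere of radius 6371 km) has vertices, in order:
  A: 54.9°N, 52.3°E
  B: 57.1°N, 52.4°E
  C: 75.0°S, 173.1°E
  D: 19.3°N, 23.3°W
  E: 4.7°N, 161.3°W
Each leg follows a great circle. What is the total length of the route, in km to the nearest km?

Leg A→B: central angle 0.0384 rad, distance 244.7 km.
Leg B→C: central angle 2.6526 rad, distance 16899.4 km.
Leg C→D: central angle 2.1575 rad, distance 13745.2 km.
Leg D→E: central angle 2.3076 rad, distance 14701.9 km.
Total: 244.7 + 16899.4 + 13745.2 + 14701.9 ≈ 45591 km.

45591 km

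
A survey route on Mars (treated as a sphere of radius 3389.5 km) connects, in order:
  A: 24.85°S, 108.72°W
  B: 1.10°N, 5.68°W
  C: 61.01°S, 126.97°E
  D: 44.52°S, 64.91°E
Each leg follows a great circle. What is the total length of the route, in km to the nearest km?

Leg A→B: central angle 1.7852 rad, distance 6051.0 km.
Leg B→C: central angle 1.9231 rad, distance 6518.5 km.
Leg C→D: central angle 0.6837 rad, distance 2317.5 km.
Total: 6051.0 + 6518.5 + 2317.5 ≈ 14887 km.

14887 km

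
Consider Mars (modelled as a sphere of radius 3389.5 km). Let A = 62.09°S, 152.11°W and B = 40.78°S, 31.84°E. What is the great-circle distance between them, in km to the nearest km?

4560 km

Let φ₁ = -1.0837 rad, φ₂ = -0.7117 rad, and Δλ = -3.0727 rad.
cos c = sin φ₁ sin φ₂ + cos φ₁ cos φ₂ cos Δλ = (-0.8837)(-0.6532) + (0.4681)(0.7572)(-0.9976) = 0.22358,
so c = arccos(0.22358) = 1.34531 rad.
Distance = R·c = 3389.5 × 1.3453 ≈ 4560 km.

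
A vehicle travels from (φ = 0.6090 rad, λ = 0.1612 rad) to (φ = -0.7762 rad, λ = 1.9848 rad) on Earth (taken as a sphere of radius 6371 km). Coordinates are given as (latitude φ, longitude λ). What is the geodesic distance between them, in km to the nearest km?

With latitudes φ₁ = 34.893°, φ₂ = -44.473° and longitude difference Δλ = 104.485°:
cos c = sin φ₁ sin φ₂ + cos φ₁ cos φ₂ cos Δλ = (0.5720)(-0.7006) + (0.8202)(0.7136)(-0.2501) = -0.54715,
so c = arccos(-0.54715) = 2.14976 rad.
Distance = R·c = 6371 × 2.1498 ≈ 13696 km.

13696 km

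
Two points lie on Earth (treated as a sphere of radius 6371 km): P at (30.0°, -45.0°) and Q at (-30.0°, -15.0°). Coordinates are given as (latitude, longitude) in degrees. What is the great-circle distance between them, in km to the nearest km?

With latitudes φ₁ = 30.000°, φ₂ = -30.000° and longitude difference Δλ = 30.000°:
Haversine: a = sin²(Δφ/2) + cos φ₁ cos φ₂ sin²(Δλ/2) = 0.2500 + (0.8660)(0.8660)(0.0670) = 0.30024.
Central angle c = 2·arcsin(√a) = 1.15980 rad.
Distance = R·c = 6371 × 1.1598 ≈ 7389 km.

7389 km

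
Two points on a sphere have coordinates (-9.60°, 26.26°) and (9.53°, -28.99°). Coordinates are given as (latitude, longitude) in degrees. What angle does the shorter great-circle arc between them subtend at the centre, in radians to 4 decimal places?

1.0161 rad

In radians: φ₁ = -0.1676, φ₂ = 0.1663, Δλ = -55.250° = -0.9643 rad.
Haversine: a = sin²(Δφ/2) + cos φ₁ cos φ₂ sin²(Δλ/2) = 0.0276 + (0.9860)(0.9862)(0.2150) = 0.23668.
Central angle c = 2·arcsin(√a) = 1.01614 rad.
So the angular separation is 1.0161 rad.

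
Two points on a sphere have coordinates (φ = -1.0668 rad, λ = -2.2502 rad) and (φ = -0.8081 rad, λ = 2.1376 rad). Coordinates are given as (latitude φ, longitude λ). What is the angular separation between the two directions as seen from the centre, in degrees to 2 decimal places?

Let φ₁ = -1.0668 rad, φ₂ = -0.8081 rad, and Δλ = -1.8954 rad.
Haversine: a = sin²(Δφ/2) + cos φ₁ cos φ₂ sin²(Δλ/2) = 0.0166 + (0.4829)(0.6909)(0.6595) = 0.23666.
Central angle c = 2·arcsin(√a) = 1.01611 rad.
So the angular separation is 58.22°.

58.22°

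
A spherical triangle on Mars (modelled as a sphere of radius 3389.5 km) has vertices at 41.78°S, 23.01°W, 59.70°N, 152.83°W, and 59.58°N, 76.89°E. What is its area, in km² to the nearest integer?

Side lengths (central angles): a = 0.9528, b = 2.2646, c = 2.5256 rad; semiperimeter s = 2.8715.
By l'Huilier's theorem, tan(E/4) = √[tan(s/2) tan((s−a)/2) tan((s−b)/2) tan((s−c)/2)], giving spherical excess E = 2.5939 rad.
Area = E·R² = 2.5939 × (3389.5)² ≈ 29801065 km².

29801065 km²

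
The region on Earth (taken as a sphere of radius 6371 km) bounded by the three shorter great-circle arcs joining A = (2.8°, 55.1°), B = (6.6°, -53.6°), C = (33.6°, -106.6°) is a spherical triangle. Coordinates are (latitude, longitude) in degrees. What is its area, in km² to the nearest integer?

Side lengths (central angles): a = 0.9745, b = 2.4385, c = 1.8886 rad; semiperimeter s = 2.6508.
By l'Huilier's theorem, tan(E/4) = √[tan(s/2) tan((s−a)/2) tan((s−b)/2) tan((s−c)/2)], giving spherical excess E = 1.6424 rad.
Area = E·R² = 1.6424 × (6371)² ≈ 66662763 km².

66662763 km²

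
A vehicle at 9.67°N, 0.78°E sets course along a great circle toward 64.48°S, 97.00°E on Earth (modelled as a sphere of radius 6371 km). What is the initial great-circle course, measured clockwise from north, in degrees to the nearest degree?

Δλ = 96.220° = 1.6794 rad.
y = sin Δλ · cos φ₂ = (0.9941)(0.4308) = 0.4283
x = cos φ₁ sin φ₂ − sin φ₁ cos φ₂ cos Δλ = (0.9858)(-0.9024) − (0.1680)(0.4308)(-0.1083) = -0.8818
θ = atan2(y, x) = 154.09°, so the bearing is 154°.

154°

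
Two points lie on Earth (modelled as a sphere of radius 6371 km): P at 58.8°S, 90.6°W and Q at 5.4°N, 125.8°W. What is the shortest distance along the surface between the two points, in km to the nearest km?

With latitudes φ₁ = -58.800°, φ₂ = 5.400° and longitude difference Δλ = -35.200°:
cos c = sin φ₁ sin φ₂ + cos φ₁ cos φ₂ cos Δλ = (-0.8554)(0.0941) + (0.5180)(0.9956)(0.8171) = 0.34093,
so c = arccos(0.34093) = 1.22289 rad.
Distance = R·c = 6371 × 1.2229 ≈ 7791 km.

7791 km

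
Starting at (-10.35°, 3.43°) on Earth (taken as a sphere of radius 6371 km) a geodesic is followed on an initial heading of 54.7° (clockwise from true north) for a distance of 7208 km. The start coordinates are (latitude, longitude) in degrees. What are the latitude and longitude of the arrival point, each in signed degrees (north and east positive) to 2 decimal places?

Angular distance δ = d/R = 7208/6371 = 1.13138 rad; initial bearing θ = 0.9547 rad.
sin φ₂ = sin φ₁ cos δ + cos φ₁ sin δ cos θ = (-0.1797)(0.4254) + (0.9837)(0.9050)(0.5779) = 0.4380, so φ₂ = 25.98°.
Δλ = atan2(sin θ sin δ cos φ₁, cos δ − sin φ₁ sin φ₂) = atan2(0.7266, 0.5041) = 55.247°.
λ₂ = 3.430° + 55.247° = 58.68°.

25.98°, 58.68°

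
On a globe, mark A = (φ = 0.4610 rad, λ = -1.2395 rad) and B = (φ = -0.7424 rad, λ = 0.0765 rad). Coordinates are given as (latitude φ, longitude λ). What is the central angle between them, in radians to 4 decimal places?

Let φ₁ = 0.4610 rad, φ₂ = -0.7424 rad, and Δλ = 1.3160 rad.
cos c = sin φ₁ sin φ₂ + cos φ₁ cos φ₂ cos Δλ = (0.4448)(-0.6761) + (0.8956)(0.7368)(0.2520) = -0.13441,
so c = arccos(-0.13441) = 1.70561 rad.
So the angular separation is 1.7056 rad.

1.7056 rad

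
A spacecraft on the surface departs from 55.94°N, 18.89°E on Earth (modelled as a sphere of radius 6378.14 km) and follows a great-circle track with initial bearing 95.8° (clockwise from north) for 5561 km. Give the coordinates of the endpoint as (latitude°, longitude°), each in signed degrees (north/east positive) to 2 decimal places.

29.32°, 79.76°

Angular distance δ = d/R = 5561/6378.14 = 0.87188 rad; initial bearing θ = 1.6720 rad.
sin φ₂ = sin φ₁ cos δ + cos φ₁ sin δ cos θ = (0.8285)(0.6434) + (0.5601)(0.7655)(-0.1011) = 0.4897, so φ₂ = 29.32°.
Δλ = atan2(sin θ sin δ cos φ₁, cos δ − sin φ₁ sin φ₂) = atan2(0.4266, 0.2377) = 60.871°.
λ₂ = 18.890° + 60.871° = 79.76°.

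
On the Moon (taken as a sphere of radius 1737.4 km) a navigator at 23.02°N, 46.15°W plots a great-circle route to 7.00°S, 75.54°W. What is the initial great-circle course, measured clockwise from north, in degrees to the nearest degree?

With φ₁ = 0.4018, φ₂ = -0.1222, Δλ = -0.5130 rad, the forward-azimuth formula gives
θ = atan2( sin Δλ cos φ₂ , cos φ₁ sin φ₂ − sin φ₁ cos φ₂ cos Δλ ) = atan2(-0.4871, -0.4503) = -132.76°.
Adding 360° brings this into [0°, 360°): 227°.

227°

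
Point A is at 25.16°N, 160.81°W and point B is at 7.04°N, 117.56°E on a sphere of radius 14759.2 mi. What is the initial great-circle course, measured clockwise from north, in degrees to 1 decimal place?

272.9°

With φ₁ = 0.4391, φ₂ = 0.1229, Δλ = -1.4247 rad, the forward-azimuth formula gives
θ = atan2( sin Δλ cos φ₂ , cos φ₁ sin φ₂ − sin φ₁ cos φ₂ cos Δλ ) = atan2(-0.9819, 0.0495) = -87.11°.
Adding 360° brings this into [0°, 360°): 272.9°.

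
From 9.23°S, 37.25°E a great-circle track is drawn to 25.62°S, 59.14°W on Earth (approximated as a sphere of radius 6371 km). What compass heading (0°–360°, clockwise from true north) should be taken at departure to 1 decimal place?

243.7°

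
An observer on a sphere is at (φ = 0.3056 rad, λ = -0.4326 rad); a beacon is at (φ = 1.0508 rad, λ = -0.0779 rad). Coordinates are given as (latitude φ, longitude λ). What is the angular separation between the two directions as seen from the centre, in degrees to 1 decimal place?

In radians: φ₁ = 0.3056, φ₂ = 1.0508, Δλ = 20.323° = 0.3547 rad.
Haversine: a = sin²(Δφ/2) + cos φ₁ cos φ₂ sin²(Δλ/2) = 0.1325 + (0.9537)(0.4969)(0.0311) = 0.14727.
Central angle c = 2·arcsin(√a) = 0.78773 rad.
So the angular separation is 45.1°.

45.1°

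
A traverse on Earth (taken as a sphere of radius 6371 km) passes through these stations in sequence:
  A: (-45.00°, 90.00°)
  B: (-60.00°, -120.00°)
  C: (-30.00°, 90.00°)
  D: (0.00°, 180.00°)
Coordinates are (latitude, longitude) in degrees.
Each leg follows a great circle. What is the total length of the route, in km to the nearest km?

Leg A→B: central angle 1.2596 rad, distance 8025.0 km.
Leg B→C: central angle 1.5128 rad, distance 9637.7 km.
Leg C→D: central angle 1.5708 rad, distance 10007.5 km.
Total: 8025.0 + 9637.7 + 10007.5 ≈ 27670 km.

27670 km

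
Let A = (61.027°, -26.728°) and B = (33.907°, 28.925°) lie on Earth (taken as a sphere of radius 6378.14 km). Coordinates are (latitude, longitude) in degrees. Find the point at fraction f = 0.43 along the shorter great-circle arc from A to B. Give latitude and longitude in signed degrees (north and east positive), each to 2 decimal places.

52.68°, 5.16°

The central angle between A and B is δ = 0.7744 rad.
With f = 0.43, the slerp weights are sin((1−f)δ)/sin δ = 0.6109 and sin(fδ)/sin δ = 0.4674.
Weighted sum of the unit vectors: (0.6109)·(0.4326,-0.2179,0.8748) + (0.4674)·(0.7264,0.4014,0.5578) = (0.6039, 0.0545, 0.7952).
Converting back: φ = atan2(z, √(x²+y²)) = 52.68°, λ = atan2(y, x) = 5.16°.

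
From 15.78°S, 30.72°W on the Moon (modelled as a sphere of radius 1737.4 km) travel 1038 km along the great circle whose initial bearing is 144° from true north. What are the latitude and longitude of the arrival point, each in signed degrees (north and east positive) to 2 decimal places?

-41.51°, -4.52°

Angular distance δ = d/R = 1038/1737.4 = 0.59744 rad; initial bearing θ = 2.5133 rad.
sin φ₂ = sin φ₁ cos δ + cos φ₁ sin δ cos θ = (-0.2719)(0.8268) + (0.9623)(0.5625)(-0.8090) = -0.6628, so φ₂ = -41.51°.
Δλ = atan2(sin θ sin δ cos φ₁, cos δ − sin φ₁ sin φ₂) = atan2(0.3182, 0.6465) = 26.204°.
λ₂ = -30.720° + 26.204° = -4.52°.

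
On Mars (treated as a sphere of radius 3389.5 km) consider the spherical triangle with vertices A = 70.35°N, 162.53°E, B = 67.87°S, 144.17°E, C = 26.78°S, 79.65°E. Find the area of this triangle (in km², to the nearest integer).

20910171 km²

Side lengths (central angles): a = 0.9739, b = 1.9683, c = 2.4221 rad; semiperimeter s = 2.6822.
By l'Huilier's theorem, tan(E/4) = √[tan(s/2) tan((s−a)/2) tan((s−b)/2) tan((s−c)/2)], giving spherical excess E = 1.8201 rad.
Area = E·R² = 1.8201 × (3389.5)² ≈ 20910171 km².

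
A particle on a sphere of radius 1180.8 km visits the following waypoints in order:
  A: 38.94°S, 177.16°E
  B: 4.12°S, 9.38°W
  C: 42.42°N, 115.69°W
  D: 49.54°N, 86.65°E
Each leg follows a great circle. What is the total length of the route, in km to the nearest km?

Leg A→B: central angle 2.3827 rad, distance 2813.5 km.
Leg B→C: central angle 1.8289 rad, distance 2159.6 km.
Leg C→D: central angle 1.5006 rad, distance 1771.9 km.
Total: 2813.5 + 2159.6 + 1771.9 ≈ 6745 km.

6745 km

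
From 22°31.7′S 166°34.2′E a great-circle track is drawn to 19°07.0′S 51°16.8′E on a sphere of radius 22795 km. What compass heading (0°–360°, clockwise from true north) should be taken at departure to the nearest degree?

With φ₁ = -0.3932, φ₂ = -0.3336, Δλ = -2.0122 rad, the forward-azimuth formula gives
θ = atan2( sin Δλ cos φ₂ , cos φ₁ sin φ₂ − sin φ₁ cos φ₂ cos Δλ ) = atan2(-0.8543, -0.4572) = -118.15°.
Adding 360° brings this into [0°, 360°): 242°.

242°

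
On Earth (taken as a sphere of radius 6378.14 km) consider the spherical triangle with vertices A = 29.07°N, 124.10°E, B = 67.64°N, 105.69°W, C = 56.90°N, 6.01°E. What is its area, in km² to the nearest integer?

Side lengths (central angles): a = 0.7983, b = 1.3875, c = 1.3339 rad; semiperimeter s = 1.7598.
By l'Huilier's theorem, tan(E/4) = √[tan(s/2) tan((s−a)/2) tan((s−b)/2) tan((s−c)/2)], giving spherical excess E = 0.6358 rad.
Area = E·R² = 0.6358 × (6378.14)² ≈ 25864954 km².

25864954 km²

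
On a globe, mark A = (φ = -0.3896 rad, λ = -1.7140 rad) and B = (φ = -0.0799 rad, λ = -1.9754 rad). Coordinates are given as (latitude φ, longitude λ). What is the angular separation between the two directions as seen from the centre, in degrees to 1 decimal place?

22.9°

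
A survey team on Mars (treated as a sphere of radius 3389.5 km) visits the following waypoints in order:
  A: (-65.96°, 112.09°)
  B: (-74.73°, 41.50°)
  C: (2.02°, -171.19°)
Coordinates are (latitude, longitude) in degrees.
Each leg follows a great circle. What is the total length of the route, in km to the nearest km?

7593 km

Leg A→B: central angle 0.4111 rad, distance 1393.5 km.
Leg B→C: central angle 1.8292 rad, distance 6200.0 km.
Total: 1393.5 + 6200.0 ≈ 7593 km.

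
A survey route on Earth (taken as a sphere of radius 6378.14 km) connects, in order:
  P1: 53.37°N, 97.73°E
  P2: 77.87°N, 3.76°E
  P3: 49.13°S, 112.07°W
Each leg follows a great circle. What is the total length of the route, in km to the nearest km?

Leg P1→P2: central angle 0.6826 rad, distance 4354.0 km.
Leg P2→P3: central angle 2.4968 rad, distance 15924.9 km.
Total: 4354.0 + 15924.9 ≈ 20279 km.

20279 km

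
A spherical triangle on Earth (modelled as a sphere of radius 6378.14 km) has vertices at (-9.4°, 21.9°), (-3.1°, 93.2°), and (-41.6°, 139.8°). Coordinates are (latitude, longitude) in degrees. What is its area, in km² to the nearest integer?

31732643 km²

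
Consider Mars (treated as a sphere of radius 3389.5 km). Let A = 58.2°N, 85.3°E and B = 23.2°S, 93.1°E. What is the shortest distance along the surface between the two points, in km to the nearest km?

4831 km

With latitudes φ₁ = 58.200°, φ₂ = -23.200° and longitude difference Δλ = 7.800°:
cos c = sin φ₁ sin φ₂ + cos φ₁ cos φ₂ cos Δλ = (0.8499)(-0.3939) + (0.5270)(0.9191)(0.9907) = 0.14505,
so c = arccos(0.14505) = 1.42523 rad.
Distance = R·c = 3389.5 × 1.4252 ≈ 4831 km.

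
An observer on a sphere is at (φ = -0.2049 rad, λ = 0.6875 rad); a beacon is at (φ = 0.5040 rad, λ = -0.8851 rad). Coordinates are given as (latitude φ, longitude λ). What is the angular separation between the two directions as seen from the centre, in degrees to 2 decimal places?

Let φ₁ = -0.2049 rad, φ₂ = 0.5040 rad, and Δλ = -1.5726 rad.
cos c = sin φ₁ sin φ₂ + cos φ₁ cos φ₂ cos Δλ = (-0.2035)(0.4829) + (0.9791)(0.8757)(-0.0018) = -0.09981,
so c = arccos(-0.09981) = 1.67077 rad.
So the angular separation is 95.73°.

95.73°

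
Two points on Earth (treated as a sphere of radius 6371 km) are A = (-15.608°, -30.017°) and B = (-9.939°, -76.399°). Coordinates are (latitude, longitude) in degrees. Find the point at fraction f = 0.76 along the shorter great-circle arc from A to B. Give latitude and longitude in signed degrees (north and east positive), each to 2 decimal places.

Central angle δ = 0.7942 rad. Interpolating on the sphere with fraction f = 0.76:
P = [sin((1−f)δ)·A + sin(fδ)·B] / sin δ = 0.2656·A + 0.7957·B in Cartesian coordinates,
giving P = (0.4058, -0.8898, -0.2088), i.e. latitude -12.05°, longitude -65.48°.

-12.05°, -65.48°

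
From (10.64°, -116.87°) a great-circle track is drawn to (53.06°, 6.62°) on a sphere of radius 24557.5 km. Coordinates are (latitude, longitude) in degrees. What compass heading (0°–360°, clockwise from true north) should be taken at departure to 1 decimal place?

30.6°

With φ₁ = 0.1857, φ₂ = 0.9261, Δλ = 2.1553 rad, the forward-azimuth formula gives
θ = atan2( sin Δλ cos φ₂ , cos φ₁ sin φ₂ − sin φ₁ cos φ₂ cos Δλ ) = atan2(0.5012, 0.8468) = 30.62°.
So the initial bearing is 30.6°.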